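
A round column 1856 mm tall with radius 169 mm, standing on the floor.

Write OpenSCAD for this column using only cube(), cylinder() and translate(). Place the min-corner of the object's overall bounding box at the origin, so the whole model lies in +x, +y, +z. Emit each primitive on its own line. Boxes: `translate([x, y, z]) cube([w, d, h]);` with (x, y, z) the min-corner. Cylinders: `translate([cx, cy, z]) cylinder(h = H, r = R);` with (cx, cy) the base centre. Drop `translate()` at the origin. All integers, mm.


translate([169, 169, 0]) cylinder(h = 1856, r = 169);


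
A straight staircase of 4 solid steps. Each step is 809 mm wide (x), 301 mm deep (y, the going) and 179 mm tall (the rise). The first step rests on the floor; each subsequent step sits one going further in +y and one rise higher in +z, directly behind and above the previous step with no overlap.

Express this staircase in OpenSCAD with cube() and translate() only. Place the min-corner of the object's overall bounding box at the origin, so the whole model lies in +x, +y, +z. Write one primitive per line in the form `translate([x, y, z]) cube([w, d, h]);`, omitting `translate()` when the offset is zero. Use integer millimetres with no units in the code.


cube([809, 301, 179]);
translate([0, 301, 179]) cube([809, 301, 179]);
translate([0, 602, 358]) cube([809, 301, 179]);
translate([0, 903, 537]) cube([809, 301, 179]);


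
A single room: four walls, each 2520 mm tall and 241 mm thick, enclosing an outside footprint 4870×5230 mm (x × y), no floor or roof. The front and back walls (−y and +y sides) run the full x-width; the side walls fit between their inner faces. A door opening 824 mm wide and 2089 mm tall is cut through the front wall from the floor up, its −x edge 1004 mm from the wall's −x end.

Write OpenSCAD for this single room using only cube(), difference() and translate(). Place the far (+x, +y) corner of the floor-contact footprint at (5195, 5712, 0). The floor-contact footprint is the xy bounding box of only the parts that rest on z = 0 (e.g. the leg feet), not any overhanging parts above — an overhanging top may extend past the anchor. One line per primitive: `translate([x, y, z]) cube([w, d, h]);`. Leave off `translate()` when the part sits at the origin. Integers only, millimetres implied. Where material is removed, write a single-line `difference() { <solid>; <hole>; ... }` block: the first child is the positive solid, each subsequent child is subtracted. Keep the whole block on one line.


difference() { translate([325, 482, 0]) cube([4870, 241, 2520]); translate([1329, 482, 0]) cube([824, 241, 2089]); }
translate([325, 5471, 0]) cube([4870, 241, 2520]);
translate([325, 723, 0]) cube([241, 4748, 2520]);
translate([4954, 723, 0]) cube([241, 4748, 2520]);


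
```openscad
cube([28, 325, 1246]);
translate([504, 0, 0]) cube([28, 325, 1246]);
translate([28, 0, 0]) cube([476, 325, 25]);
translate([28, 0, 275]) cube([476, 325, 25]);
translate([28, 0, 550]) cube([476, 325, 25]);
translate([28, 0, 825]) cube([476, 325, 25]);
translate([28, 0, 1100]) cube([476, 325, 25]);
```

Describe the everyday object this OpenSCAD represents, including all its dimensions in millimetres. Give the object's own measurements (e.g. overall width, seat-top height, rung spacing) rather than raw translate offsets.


An open bookshelf. Two side panels, each 28 mm thick, 325 mm deep and 1246 mm tall, stand 532 mm apart (outside-to-outside). Between them sit 5 shelves, each 25 mm thick and 325 mm deep, spanning the full gap between the sides. The bottom shelf rests on the floor (its underside at z = 0) and the clear gap between one shelf's top and the next shelf's underside is 250 mm.


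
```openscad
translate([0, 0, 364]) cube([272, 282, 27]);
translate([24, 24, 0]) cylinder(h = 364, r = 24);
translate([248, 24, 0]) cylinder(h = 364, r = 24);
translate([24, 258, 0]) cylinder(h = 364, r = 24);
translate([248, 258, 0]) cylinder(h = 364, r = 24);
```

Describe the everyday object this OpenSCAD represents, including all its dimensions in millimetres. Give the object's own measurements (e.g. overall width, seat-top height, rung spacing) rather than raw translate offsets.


A simple wooden stool: a rectangular seat 272 mm (x) by 282 mm (y), 27 mm thick, top face at z = 391 mm, on four round legs, each 48 mm in diameter. The legs rest on z = 0, each leg's axis is inset half a diameter from the nearest pair of seat edges (so the leg's bounding box is flush with the corner).


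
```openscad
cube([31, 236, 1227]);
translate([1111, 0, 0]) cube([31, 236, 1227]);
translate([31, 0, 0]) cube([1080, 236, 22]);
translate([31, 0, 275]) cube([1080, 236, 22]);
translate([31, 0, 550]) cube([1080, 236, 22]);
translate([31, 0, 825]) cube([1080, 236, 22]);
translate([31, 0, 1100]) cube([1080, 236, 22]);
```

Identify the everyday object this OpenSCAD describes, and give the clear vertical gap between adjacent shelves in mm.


A bookshelf. The clear shelf gap is 253 mm.

Two tall side panels with 5 horizontal boards between them — a bookshelf. The first two shelf undersides are at z = 0 and z = 275; with shelf thickness 22, the clear gap is 275 − 0 − 22 = 253 mm.


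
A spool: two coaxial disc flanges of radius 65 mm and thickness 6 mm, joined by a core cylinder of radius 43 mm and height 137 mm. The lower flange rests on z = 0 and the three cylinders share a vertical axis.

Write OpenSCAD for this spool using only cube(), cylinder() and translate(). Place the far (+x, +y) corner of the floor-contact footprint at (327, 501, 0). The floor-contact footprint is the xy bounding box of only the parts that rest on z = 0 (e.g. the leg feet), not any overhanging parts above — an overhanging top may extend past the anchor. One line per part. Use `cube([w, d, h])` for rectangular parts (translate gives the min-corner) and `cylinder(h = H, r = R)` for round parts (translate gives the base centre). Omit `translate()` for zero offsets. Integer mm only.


translate([262, 436, 0]) cylinder(h = 6, r = 65);
translate([262, 436, 6]) cylinder(h = 137, r = 43);
translate([262, 436, 143]) cylinder(h = 6, r = 65);


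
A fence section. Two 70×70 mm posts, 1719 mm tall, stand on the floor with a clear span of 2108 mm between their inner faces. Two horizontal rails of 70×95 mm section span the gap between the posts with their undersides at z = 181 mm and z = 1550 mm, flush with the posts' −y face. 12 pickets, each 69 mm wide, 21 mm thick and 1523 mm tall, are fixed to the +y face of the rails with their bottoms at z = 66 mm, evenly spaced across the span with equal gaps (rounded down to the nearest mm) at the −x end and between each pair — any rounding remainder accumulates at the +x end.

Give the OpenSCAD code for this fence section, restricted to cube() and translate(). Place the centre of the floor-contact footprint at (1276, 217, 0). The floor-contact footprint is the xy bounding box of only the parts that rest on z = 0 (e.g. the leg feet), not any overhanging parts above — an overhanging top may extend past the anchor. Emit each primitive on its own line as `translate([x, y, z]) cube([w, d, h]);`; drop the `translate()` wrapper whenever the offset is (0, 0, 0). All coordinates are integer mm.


translate([152, 182, 0]) cube([70, 70, 1719]);
translate([2330, 182, 0]) cube([70, 70, 1719]);
translate([222, 182, 181]) cube([2108, 70, 95]);
translate([222, 182, 1550]) cube([2108, 70, 95]);
translate([320, 252, 66]) cube([69, 21, 1523]);
translate([487, 252, 66]) cube([69, 21, 1523]);
translate([654, 252, 66]) cube([69, 21, 1523]);
translate([821, 252, 66]) cube([69, 21, 1523]);
translate([988, 252, 66]) cube([69, 21, 1523]);
translate([1155, 252, 66]) cube([69, 21, 1523]);
translate([1322, 252, 66]) cube([69, 21, 1523]);
translate([1489, 252, 66]) cube([69, 21, 1523]);
translate([1656, 252, 66]) cube([69, 21, 1523]);
translate([1823, 252, 66]) cube([69, 21, 1523]);
translate([1990, 252, 66]) cube([69, 21, 1523]);
translate([2157, 252, 66]) cube([69, 21, 1523]);


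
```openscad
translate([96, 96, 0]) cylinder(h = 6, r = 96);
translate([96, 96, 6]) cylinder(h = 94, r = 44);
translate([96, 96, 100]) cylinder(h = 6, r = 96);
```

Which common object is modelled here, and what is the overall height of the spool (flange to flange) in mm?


A spool. The overall height is 106 mm.

Three coaxial cylinders, large–small–large — a spool. Two 6 mm flanges and a 94 mm core give 6 + 94 + 6 = 106 mm.


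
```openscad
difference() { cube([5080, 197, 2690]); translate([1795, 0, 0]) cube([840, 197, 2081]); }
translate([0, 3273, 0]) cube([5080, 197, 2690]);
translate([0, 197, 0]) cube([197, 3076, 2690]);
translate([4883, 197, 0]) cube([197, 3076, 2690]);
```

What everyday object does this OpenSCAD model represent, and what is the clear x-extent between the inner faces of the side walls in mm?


A single room. The interior width is 4686 mm.

Four walls enclosing a rectangle with a door in the front wall — a room. Outside width 5080 minus two 197 mm walls gives 4686 mm.


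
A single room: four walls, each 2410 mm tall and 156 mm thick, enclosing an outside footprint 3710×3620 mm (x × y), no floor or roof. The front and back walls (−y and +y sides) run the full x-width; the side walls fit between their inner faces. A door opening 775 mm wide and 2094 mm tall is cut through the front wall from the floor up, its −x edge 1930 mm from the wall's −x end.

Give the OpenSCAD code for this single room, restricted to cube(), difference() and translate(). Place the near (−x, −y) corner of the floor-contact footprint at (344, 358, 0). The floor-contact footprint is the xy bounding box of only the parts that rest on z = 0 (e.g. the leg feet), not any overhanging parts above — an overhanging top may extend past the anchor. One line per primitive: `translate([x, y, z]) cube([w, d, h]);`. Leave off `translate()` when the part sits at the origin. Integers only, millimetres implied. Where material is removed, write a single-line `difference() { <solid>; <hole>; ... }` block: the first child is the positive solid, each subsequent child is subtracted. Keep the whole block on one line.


difference() { translate([344, 358, 0]) cube([3710, 156, 2410]); translate([2274, 358, 0]) cube([775, 156, 2094]); }
translate([344, 3822, 0]) cube([3710, 156, 2410]);
translate([344, 514, 0]) cube([156, 3308, 2410]);
translate([3898, 514, 0]) cube([156, 3308, 2410]);


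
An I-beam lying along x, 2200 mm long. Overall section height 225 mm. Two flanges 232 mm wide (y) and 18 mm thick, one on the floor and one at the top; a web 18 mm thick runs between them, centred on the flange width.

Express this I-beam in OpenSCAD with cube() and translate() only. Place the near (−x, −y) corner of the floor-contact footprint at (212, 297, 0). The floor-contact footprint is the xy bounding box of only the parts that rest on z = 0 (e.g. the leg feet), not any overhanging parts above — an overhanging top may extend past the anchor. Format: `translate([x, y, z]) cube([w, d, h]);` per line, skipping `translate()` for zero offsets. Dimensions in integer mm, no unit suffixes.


translate([212, 297, 0]) cube([2200, 232, 18]);
translate([212, 404, 18]) cube([2200, 18, 189]);
translate([212, 297, 207]) cube([2200, 232, 18]);


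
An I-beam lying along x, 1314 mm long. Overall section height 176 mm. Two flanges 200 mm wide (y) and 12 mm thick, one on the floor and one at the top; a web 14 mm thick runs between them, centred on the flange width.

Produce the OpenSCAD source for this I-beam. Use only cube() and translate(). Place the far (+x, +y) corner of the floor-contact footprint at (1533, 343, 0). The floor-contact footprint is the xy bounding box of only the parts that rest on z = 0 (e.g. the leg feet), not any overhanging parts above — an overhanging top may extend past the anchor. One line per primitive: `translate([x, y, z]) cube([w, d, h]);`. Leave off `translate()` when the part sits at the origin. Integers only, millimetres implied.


translate([219, 143, 0]) cube([1314, 200, 12]);
translate([219, 236, 12]) cube([1314, 14, 152]);
translate([219, 143, 164]) cube([1314, 200, 12]);


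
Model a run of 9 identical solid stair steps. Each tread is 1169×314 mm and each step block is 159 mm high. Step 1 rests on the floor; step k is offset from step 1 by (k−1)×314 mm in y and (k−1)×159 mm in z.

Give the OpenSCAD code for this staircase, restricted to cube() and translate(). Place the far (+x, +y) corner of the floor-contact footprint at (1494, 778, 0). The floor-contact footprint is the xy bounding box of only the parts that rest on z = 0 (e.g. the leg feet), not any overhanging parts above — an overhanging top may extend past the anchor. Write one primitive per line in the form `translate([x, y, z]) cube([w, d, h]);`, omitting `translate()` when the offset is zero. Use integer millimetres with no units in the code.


translate([325, 464, 0]) cube([1169, 314, 159]);
translate([325, 778, 159]) cube([1169, 314, 159]);
translate([325, 1092, 318]) cube([1169, 314, 159]);
translate([325, 1406, 477]) cube([1169, 314, 159]);
translate([325, 1720, 636]) cube([1169, 314, 159]);
translate([325, 2034, 795]) cube([1169, 314, 159]);
translate([325, 2348, 954]) cube([1169, 314, 159]);
translate([325, 2662, 1113]) cube([1169, 314, 159]);
translate([325, 2976, 1272]) cube([1169, 314, 159]);


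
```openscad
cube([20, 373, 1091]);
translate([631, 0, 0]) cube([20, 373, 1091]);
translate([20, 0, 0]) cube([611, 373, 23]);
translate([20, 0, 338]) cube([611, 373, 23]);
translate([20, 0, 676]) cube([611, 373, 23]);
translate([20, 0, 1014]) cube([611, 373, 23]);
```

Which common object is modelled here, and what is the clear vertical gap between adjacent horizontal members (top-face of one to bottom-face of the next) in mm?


A bookshelf. The clear shelf gap is 315 mm.

Two tall side panels with 4 horizontal boards between them — a bookshelf. The first two shelf undersides are at z = 0 and z = 338; with shelf thickness 23, the clear gap is 338 − 0 − 23 = 315 mm.


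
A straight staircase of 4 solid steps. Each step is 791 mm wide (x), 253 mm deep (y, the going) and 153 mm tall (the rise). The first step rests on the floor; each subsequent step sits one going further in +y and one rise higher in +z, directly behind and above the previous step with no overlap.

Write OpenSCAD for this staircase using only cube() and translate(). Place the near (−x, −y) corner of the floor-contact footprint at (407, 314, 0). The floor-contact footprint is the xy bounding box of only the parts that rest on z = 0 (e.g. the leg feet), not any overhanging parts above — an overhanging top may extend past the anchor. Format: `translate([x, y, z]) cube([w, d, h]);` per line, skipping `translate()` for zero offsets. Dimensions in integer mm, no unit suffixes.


translate([407, 314, 0]) cube([791, 253, 153]);
translate([407, 567, 153]) cube([791, 253, 153]);
translate([407, 820, 306]) cube([791, 253, 153]);
translate([407, 1073, 459]) cube([791, 253, 153]);


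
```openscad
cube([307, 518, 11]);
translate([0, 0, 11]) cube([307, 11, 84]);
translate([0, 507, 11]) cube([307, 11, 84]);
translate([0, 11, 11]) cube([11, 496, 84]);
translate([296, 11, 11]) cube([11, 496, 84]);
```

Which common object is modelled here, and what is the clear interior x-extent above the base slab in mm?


An open box. The internal width is 285 mm.

A 307×518 base slab with four walls standing on it — an open box. The base is 307 mm wide and the walls are 11 mm thick, so the internal width is 307 − 2 × 11 = 285 mm.


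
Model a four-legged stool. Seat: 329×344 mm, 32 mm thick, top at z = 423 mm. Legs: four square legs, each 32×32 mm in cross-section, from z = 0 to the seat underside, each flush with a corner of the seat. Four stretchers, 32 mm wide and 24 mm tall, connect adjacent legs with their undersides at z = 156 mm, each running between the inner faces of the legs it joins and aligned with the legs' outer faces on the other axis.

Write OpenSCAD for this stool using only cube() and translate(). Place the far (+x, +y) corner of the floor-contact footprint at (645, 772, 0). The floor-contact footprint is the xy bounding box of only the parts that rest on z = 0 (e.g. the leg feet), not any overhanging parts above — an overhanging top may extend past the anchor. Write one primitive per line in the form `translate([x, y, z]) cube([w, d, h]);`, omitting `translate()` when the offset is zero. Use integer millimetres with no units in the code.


// leg_h = 423 - 32 = 391
// stretcher span = 329 - 2*32 = 265
translate([316, 428, 391]) cube([329, 344, 32]);
translate([316, 428, 0]) cube([32, 32, 391]);
translate([613, 428, 0]) cube([32, 32, 391]);
translate([316, 740, 0]) cube([32, 32, 391]);
translate([613, 740, 0]) cube([32, 32, 391]);
translate([348, 428, 156]) cube([265, 32, 24]);
translate([348, 740, 156]) cube([265, 32, 24]);
translate([316, 460, 156]) cube([32, 280, 24]);
translate([613, 460, 156]) cube([32, 280, 24]);


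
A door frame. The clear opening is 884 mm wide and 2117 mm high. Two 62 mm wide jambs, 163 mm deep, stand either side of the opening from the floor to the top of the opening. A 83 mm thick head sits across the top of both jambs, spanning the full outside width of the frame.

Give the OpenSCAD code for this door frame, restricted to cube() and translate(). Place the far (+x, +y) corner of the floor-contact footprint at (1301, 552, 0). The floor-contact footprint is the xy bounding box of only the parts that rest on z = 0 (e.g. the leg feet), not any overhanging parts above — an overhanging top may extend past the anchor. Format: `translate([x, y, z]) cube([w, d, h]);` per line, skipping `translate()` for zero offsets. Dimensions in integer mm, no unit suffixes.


translate([293, 389, 0]) cube([62, 163, 2117]);
translate([1239, 389, 0]) cube([62, 163, 2117]);
translate([293, 389, 2117]) cube([1008, 163, 83]);


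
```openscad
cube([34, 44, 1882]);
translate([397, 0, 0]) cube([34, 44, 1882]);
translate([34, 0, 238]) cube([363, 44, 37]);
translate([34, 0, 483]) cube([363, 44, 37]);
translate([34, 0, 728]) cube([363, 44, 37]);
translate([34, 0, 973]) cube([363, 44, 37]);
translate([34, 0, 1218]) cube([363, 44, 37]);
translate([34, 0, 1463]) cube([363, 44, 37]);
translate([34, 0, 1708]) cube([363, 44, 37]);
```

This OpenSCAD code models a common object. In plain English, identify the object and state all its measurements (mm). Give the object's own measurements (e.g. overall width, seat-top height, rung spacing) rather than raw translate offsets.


A straight ladder. Two 34×44 mm vertical rails, 1882 mm tall, stand 431 mm apart (outside-to-outside) with their front faces coplanar on the −y side. 7 rungs, each 44 mm deep and 37 mm tall, span between the inner faces of the rails, front faces flush with the rails. The lowest rung's underside is at z = 238 mm and rungs are spaced 245 mm apart (underside to underside).


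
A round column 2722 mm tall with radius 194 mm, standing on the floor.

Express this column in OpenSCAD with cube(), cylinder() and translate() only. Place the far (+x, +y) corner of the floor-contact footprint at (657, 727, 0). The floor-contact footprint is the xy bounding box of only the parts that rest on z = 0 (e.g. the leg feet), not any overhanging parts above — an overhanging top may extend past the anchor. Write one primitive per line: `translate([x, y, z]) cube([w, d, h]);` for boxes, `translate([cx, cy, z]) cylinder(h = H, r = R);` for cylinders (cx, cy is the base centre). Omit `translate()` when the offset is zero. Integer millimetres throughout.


translate([463, 533, 0]) cylinder(h = 2722, r = 194);


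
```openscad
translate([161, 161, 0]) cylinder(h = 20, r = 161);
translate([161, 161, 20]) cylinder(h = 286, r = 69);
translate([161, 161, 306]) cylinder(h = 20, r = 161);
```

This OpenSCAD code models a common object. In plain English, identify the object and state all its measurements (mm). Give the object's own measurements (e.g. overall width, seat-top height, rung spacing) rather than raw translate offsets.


A spool: two coaxial disc flanges of radius 161 mm and thickness 20 mm, joined by a core cylinder of radius 69 mm and height 286 mm. The lower flange rests on z = 0 and the three cylinders share a vertical axis.


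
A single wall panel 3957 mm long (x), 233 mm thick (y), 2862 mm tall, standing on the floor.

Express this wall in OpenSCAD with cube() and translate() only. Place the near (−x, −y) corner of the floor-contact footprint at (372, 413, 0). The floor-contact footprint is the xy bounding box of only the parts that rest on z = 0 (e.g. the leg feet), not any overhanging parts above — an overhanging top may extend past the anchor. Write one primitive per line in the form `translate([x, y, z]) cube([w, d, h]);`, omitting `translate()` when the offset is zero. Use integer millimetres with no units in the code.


translate([372, 413, 0]) cube([3957, 233, 2862]);


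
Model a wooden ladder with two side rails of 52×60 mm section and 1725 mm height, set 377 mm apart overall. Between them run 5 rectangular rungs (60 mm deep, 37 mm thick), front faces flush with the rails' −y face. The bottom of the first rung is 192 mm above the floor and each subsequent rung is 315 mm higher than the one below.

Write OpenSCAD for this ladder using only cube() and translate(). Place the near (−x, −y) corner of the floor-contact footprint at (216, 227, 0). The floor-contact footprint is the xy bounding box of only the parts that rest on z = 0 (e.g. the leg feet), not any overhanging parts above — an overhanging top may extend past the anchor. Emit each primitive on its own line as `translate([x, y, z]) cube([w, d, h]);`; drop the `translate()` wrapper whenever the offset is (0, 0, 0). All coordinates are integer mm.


translate([216, 227, 0]) cube([52, 60, 1725]);
translate([541, 227, 0]) cube([52, 60, 1725]);
translate([268, 227, 192]) cube([273, 60, 37]);
translate([268, 227, 507]) cube([273, 60, 37]);
translate([268, 227, 822]) cube([273, 60, 37]);
translate([268, 227, 1137]) cube([273, 60, 37]);
translate([268, 227, 1452]) cube([273, 60, 37]);


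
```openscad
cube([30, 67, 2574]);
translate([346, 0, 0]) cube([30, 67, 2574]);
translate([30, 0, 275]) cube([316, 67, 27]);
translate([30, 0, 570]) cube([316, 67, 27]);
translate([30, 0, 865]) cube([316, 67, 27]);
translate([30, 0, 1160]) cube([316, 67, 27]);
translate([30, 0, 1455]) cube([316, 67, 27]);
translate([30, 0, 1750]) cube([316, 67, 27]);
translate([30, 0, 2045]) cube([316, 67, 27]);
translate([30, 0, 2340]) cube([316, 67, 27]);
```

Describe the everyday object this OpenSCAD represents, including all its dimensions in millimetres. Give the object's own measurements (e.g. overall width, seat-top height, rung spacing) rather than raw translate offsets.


A straight ladder. Two 30×67 mm vertical rails, 2574 mm tall, stand 376 mm apart (outside-to-outside) with their front faces coplanar on the −y side. 8 rungs, each 67 mm deep and 27 mm tall, span between the inner faces of the rails, front faces flush with the rails. The lowest rung's underside is at z = 275 mm and rungs are spaced 295 mm apart (underside to underside).


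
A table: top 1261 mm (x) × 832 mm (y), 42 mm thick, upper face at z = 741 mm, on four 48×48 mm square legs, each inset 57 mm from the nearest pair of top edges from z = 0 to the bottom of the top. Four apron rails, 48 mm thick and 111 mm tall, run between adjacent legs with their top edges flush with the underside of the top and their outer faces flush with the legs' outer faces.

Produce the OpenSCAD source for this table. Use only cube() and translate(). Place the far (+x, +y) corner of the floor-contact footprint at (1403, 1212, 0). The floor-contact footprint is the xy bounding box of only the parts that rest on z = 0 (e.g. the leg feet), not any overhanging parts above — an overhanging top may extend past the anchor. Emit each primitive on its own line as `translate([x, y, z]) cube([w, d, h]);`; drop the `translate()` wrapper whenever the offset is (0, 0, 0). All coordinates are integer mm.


// leg_h = 741 - 42 = 699
// apron z = 699 - 111 = 588
translate([199, 437, 699]) cube([1261, 832, 42]);
translate([256, 494, 0]) cube([48, 48, 699]);
translate([1355, 494, 0]) cube([48, 48, 699]);
translate([256, 1164, 0]) cube([48, 48, 699]);
translate([1355, 1164, 0]) cube([48, 48, 699]);
translate([304, 494, 588]) cube([1051, 48, 111]);
translate([304, 1164, 588]) cube([1051, 48, 111]);
translate([256, 542, 588]) cube([48, 622, 111]);
translate([1355, 542, 588]) cube([48, 622, 111]);


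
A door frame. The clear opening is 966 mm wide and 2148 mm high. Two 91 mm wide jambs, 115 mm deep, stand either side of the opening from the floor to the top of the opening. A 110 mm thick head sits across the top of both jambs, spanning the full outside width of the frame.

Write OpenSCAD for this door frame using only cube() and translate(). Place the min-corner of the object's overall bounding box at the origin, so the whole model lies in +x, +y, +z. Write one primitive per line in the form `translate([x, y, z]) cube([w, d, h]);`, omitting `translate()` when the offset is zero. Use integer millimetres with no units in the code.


cube([91, 115, 2148]);
translate([1057, 0, 0]) cube([91, 115, 2148]);
translate([0, 0, 2148]) cube([1148, 115, 110]);


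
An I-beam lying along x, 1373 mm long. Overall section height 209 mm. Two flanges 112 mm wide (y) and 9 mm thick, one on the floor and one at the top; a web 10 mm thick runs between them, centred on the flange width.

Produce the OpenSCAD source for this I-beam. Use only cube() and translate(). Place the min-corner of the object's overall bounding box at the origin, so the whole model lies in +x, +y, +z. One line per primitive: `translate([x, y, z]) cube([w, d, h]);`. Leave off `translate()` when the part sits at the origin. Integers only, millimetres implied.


cube([1373, 112, 9]);
translate([0, 51, 9]) cube([1373, 10, 191]);
translate([0, 0, 200]) cube([1373, 112, 9]);


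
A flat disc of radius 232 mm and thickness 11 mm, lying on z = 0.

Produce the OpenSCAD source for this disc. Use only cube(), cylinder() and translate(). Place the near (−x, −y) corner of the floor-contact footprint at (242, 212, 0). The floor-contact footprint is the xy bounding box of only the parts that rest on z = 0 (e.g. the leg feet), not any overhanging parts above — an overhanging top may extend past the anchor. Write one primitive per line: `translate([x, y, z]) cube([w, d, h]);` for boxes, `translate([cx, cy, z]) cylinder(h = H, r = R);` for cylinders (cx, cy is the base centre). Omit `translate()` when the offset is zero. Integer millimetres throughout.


translate([474, 444, 0]) cylinder(h = 11, r = 232);


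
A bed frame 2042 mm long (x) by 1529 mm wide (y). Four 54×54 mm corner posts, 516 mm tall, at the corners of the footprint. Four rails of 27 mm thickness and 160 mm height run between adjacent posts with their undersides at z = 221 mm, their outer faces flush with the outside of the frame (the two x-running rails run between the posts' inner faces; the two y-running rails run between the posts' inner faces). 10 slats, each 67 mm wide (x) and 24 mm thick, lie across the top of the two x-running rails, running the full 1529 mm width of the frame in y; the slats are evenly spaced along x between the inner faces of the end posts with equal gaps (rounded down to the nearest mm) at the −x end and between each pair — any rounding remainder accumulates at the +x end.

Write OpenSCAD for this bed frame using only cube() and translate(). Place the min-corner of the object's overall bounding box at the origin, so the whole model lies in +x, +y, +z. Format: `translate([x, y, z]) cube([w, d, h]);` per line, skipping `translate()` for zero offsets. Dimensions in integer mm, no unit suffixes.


cube([54, 54, 516]);
translate([0, 1475, 0]) cube([54, 54, 516]);
translate([1988, 0, 0]) cube([54, 54, 516]);
translate([1988, 1475, 0]) cube([54, 54, 516]);
translate([54, 0, 221]) cube([1934, 27, 160]);
translate([54, 1502, 221]) cube([1934, 27, 160]);
translate([0, 54, 221]) cube([27, 1421, 160]);
translate([2015, 54, 221]) cube([27, 1421, 160]);
translate([168, 0, 381]) cube([67, 1529, 24]);
translate([349, 0, 381]) cube([67, 1529, 24]);
translate([530, 0, 381]) cube([67, 1529, 24]);
translate([711, 0, 381]) cube([67, 1529, 24]);
translate([892, 0, 381]) cube([67, 1529, 24]);
translate([1073, 0, 381]) cube([67, 1529, 24]);
translate([1254, 0, 381]) cube([67, 1529, 24]);
translate([1435, 0, 381]) cube([67, 1529, 24]);
translate([1616, 0, 381]) cube([67, 1529, 24]);
translate([1797, 0, 381]) cube([67, 1529, 24]);


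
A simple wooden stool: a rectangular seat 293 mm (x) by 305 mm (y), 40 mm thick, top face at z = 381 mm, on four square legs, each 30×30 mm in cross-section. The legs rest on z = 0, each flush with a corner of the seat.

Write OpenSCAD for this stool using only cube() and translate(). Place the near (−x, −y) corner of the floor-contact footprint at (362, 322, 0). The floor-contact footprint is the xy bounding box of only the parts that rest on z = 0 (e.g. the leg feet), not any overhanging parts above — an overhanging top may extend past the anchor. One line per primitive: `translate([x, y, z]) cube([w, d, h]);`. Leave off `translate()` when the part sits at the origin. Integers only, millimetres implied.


translate([362, 322, 341]) cube([293, 305, 40]);
translate([362, 322, 0]) cube([30, 30, 341]);
translate([625, 322, 0]) cube([30, 30, 341]);
translate([362, 597, 0]) cube([30, 30, 341]);
translate([625, 597, 0]) cube([30, 30, 341]);


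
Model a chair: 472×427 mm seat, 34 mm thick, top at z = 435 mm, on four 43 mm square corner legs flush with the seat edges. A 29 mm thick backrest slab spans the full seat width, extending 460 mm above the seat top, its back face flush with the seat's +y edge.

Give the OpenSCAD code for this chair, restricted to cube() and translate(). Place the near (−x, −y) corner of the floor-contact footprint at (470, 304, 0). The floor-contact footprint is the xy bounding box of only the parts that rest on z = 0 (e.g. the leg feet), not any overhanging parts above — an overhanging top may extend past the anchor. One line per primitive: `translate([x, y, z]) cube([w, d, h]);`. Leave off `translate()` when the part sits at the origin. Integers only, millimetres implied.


translate([470, 304, 401]) cube([472, 427, 34]);
translate([470, 304, 0]) cube([43, 43, 401]);
translate([899, 304, 0]) cube([43, 43, 401]);
translate([470, 688, 0]) cube([43, 43, 401]);
translate([899, 688, 0]) cube([43, 43, 401]);
translate([470, 702, 435]) cube([472, 29, 460]);


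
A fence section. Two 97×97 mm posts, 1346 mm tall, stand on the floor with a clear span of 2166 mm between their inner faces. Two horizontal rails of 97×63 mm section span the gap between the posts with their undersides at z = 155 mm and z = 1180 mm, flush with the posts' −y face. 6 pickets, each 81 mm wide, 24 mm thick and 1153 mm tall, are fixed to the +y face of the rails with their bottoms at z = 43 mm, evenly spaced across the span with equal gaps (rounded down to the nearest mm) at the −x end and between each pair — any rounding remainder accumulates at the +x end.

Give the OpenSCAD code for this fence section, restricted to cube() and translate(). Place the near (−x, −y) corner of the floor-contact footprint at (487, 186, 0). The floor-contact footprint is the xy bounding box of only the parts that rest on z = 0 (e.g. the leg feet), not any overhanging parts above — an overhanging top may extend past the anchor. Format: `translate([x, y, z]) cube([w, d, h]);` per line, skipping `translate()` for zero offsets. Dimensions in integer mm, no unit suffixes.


translate([487, 186, 0]) cube([97, 97, 1346]);
translate([2750, 186, 0]) cube([97, 97, 1346]);
translate([584, 186, 155]) cube([2166, 97, 63]);
translate([584, 186, 1180]) cube([2166, 97, 63]);
translate([824, 283, 43]) cube([81, 24, 1153]);
translate([1145, 283, 43]) cube([81, 24, 1153]);
translate([1466, 283, 43]) cube([81, 24, 1153]);
translate([1787, 283, 43]) cube([81, 24, 1153]);
translate([2108, 283, 43]) cube([81, 24, 1153]);
translate([2429, 283, 43]) cube([81, 24, 1153]);


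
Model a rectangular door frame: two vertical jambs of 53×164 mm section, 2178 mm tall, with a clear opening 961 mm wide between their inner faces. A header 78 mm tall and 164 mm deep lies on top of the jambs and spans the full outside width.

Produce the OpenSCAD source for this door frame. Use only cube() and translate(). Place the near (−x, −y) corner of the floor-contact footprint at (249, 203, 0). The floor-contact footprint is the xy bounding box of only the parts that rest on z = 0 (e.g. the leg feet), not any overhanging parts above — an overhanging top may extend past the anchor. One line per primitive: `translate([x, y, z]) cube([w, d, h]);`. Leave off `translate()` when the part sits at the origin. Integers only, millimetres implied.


translate([249, 203, 0]) cube([53, 164, 2178]);
translate([1263, 203, 0]) cube([53, 164, 2178]);
translate([249, 203, 2178]) cube([1067, 164, 78]);


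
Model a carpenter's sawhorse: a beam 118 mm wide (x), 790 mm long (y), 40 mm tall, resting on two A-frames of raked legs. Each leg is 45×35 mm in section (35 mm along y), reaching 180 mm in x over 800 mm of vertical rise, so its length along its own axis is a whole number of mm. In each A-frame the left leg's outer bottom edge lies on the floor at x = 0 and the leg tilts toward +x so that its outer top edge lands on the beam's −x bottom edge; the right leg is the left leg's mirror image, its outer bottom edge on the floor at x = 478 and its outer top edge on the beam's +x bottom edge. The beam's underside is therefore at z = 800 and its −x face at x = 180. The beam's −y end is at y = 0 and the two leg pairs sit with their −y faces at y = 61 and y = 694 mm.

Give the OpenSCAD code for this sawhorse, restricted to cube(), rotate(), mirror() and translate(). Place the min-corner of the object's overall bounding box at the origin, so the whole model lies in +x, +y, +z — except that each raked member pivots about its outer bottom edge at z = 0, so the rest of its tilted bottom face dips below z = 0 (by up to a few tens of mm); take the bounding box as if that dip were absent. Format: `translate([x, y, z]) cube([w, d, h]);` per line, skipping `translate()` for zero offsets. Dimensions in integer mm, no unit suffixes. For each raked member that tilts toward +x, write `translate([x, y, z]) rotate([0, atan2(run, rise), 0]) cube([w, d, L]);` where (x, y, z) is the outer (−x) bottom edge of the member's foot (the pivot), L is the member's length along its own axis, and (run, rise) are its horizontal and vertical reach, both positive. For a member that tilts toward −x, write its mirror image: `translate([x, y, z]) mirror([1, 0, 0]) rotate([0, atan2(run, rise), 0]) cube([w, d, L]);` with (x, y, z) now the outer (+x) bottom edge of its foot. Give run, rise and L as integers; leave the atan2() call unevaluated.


// leg length = √(180² + 800²) = 820
// right-leg outer foot x = 2·180 + 118 = 478
// beam min-corner = (180, 0, 800)
translate([180, 0, 800]) cube([118, 790, 40]);
translate([0, 61, 0]) rotate([0, atan2(180, 800), 0]) cube([45, 35, 820]);
translate([478, 61, 0]) mirror([1, 0, 0]) rotate([0, atan2(180, 800), 0]) cube([45, 35, 820]);
translate([0, 694, 0]) rotate([0, atan2(180, 800), 0]) cube([45, 35, 820]);
translate([478, 694, 0]) mirror([1, 0, 0]) rotate([0, atan2(180, 800), 0]) cube([45, 35, 820]);


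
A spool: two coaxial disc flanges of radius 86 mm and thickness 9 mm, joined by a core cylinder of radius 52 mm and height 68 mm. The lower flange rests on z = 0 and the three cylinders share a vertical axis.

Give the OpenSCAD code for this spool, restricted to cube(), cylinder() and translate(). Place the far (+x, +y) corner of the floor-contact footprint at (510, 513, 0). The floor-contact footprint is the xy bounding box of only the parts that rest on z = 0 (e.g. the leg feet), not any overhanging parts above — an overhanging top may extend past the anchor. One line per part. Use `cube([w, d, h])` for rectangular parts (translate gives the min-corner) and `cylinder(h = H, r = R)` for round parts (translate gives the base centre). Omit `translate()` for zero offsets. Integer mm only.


translate([424, 427, 0]) cylinder(h = 9, r = 86);
translate([424, 427, 9]) cylinder(h = 68, r = 52);
translate([424, 427, 77]) cylinder(h = 9, r = 86);


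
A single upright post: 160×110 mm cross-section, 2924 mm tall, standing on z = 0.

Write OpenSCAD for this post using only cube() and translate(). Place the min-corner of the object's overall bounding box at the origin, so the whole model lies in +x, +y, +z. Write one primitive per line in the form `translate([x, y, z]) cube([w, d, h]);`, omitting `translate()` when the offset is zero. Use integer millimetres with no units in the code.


cube([160, 110, 2924]);


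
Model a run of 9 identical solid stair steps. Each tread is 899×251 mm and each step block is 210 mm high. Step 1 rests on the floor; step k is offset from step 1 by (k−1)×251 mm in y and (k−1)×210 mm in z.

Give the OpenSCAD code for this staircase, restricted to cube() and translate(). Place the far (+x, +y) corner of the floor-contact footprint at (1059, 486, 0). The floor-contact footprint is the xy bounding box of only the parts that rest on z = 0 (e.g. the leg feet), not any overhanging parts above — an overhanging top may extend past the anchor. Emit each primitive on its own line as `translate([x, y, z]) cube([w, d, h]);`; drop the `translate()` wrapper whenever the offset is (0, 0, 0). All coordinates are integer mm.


translate([160, 235, 0]) cube([899, 251, 210]);
translate([160, 486, 210]) cube([899, 251, 210]);
translate([160, 737, 420]) cube([899, 251, 210]);
translate([160, 988, 630]) cube([899, 251, 210]);
translate([160, 1239, 840]) cube([899, 251, 210]);
translate([160, 1490, 1050]) cube([899, 251, 210]);
translate([160, 1741, 1260]) cube([899, 251, 210]);
translate([160, 1992, 1470]) cube([899, 251, 210]);
translate([160, 2243, 1680]) cube([899, 251, 210]);


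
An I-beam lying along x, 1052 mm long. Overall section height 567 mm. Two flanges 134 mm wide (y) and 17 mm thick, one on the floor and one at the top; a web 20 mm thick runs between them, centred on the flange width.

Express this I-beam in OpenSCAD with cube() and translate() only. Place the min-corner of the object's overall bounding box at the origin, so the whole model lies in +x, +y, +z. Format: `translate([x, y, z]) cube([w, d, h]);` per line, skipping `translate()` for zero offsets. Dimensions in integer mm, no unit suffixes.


cube([1052, 134, 17]);
translate([0, 57, 17]) cube([1052, 20, 533]);
translate([0, 0, 550]) cube([1052, 134, 17]);


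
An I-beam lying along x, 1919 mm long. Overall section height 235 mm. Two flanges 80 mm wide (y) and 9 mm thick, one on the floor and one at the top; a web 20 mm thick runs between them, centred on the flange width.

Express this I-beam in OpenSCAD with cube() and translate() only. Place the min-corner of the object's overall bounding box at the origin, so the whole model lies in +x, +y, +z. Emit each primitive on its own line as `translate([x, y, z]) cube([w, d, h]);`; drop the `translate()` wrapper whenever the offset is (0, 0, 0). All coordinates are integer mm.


cube([1919, 80, 9]);
translate([0, 30, 9]) cube([1919, 20, 217]);
translate([0, 0, 226]) cube([1919, 80, 9]);


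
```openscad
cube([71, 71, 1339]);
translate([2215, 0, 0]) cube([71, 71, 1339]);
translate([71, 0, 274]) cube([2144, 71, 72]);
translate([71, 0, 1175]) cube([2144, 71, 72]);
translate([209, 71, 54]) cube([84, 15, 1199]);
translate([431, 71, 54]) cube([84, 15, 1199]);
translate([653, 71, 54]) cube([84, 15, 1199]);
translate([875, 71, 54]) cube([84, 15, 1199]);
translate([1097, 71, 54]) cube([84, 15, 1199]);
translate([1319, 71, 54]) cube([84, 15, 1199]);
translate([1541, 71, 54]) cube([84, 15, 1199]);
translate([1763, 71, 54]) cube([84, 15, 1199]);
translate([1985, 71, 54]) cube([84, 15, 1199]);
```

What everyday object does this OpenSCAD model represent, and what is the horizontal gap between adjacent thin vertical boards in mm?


A fence section. The picket gap is 138 mm.

Two posts, two rails, 9 pickets — a fence section. Span 2144 mm holds 9 pickets of 84 mm with 10 equal gaps: ⌊(2144 − 9·84) / 10⌋ = 138 mm.
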